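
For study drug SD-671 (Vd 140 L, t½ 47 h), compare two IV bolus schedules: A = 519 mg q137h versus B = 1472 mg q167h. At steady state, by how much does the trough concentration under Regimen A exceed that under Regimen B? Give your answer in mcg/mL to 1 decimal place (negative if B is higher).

Regimen A: f = (1/2)^(137/47) ≈ 0.1326; Cmin,ss = (519/140)·f/(1−f) ≈ 0.567 mcg/mL.
Regimen B: f = (1/2)^(167/47) ≈ 0.0852; Cmin,ss = (1472/140)·f/(1−f) ≈ 0.979 mcg/mL.
Difference ≈ 0.567 − 0.979 ≈ -0.412 mcg/mL.

-0.4 mcg/mL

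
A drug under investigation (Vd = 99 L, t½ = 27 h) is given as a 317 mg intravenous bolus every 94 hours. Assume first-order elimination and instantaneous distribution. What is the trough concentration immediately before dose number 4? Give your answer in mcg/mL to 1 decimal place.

0.3 mcg/mL

f = (1/2)^(τ/t½) = (1/2)^(94/27) ≈ 0.0895.
C₀ = D/Vd = 317/99 ≈ 3.202 mcg/mL.
Before the 4th dose, 3 doses have been given. Superposition: Cmin = C₀·(f + f² + … + f^3).
≈ 3.202 × (0.0895 + 0.0080 + 0.0007) ≈ 3.202 × 0.0982 ≈ 0.314 mcg/mL.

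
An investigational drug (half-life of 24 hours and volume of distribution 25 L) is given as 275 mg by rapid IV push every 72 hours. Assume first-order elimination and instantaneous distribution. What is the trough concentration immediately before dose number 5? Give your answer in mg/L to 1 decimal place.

f = (1/2)^(τ/t½) = (1/2)^(72/24) ≈ 0.1250.
C₀ = D/Vd = 275/25 ≈ 11.000 mg/L.
Before the 5th dose, 4 doses have been given. Superposition: Cmin = C₀·(f + f² + … + f^4).
≈ 11.000 × (0.1250 + 0.0156 + 0.0020 + 0.0002) ≈ 11.000 × 0.1428 ≈ 1.571 mg/L.

1.6 mg/L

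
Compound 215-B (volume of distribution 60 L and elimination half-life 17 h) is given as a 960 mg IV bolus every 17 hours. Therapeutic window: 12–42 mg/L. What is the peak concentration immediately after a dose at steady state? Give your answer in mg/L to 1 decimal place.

τ = 17 h = 1 half-life, so f = (1/2)^1 = 0.5.
At steady state, R = 1/(1 − 0.5) = 2/1.
Single-dose peak C₀ = D/Vd = 960/60 = 16 mg/L.
Steady-state peak Cmax,ss = C₀·R = 16 × 2/1 ≈ 32.000 mg/L.
Peak 32.0 mg/L vs MTC 42 mg/L: below toxic threshold.

32.0 mg/L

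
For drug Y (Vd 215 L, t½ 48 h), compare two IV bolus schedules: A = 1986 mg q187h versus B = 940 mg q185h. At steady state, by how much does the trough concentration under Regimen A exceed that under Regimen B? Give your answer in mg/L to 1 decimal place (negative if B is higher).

Regimen A: f = (1/2)^(187/48) ≈ 0.0672; Cmin,ss = (1986/215)·f/(1−f) ≈ 0.665 mg/L.
Regimen B: f = (1/2)^(185/48) ≈ 0.0691; Cmin,ss = (940/215)·f/(1−f) ≈ 0.325 mg/L.
Difference ≈ 0.665 − 0.325 ≈ 0.340 mg/L.

0.3 mg/L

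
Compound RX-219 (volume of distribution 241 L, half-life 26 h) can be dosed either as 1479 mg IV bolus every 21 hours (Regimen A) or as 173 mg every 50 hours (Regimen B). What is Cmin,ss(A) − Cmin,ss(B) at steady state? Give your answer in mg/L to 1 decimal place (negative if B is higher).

7.9 mg/L

Regimen A: f = (1/2)^(21/26) ≈ 0.5713; Cmin,ss = (1479/241)·f/(1−f) ≈ 8.178 mg/L.
Regimen B: f = (1/2)^(50/26) ≈ 0.2637; Cmin,ss = (173/241)·f/(1−f) ≈ 0.257 mg/L.
Difference ≈ 8.178 − 0.257 ≈ 7.921 mg/L.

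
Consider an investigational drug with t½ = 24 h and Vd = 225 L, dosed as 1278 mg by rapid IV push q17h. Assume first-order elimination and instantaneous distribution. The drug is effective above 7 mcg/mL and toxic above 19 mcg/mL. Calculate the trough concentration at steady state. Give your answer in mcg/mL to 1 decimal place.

9.0 mcg/mL

Over one 17-h interval, 17/24 ≈ 0.70833 half-lives elapse, leaving f ≈ 0.6120 of each dose.
Accumulation ratio R = 1/(1 − f) ≈ 1/0.3880 ≈ 2.5773.
Each bolus raises the concentration by D/Vd = 1278/225 ≈ 5.680 mcg/mL.
Steady-state peak Cmax,ss = C₀·R ≈ 5.680 × 2.5773 ≈ 14.639 mcg/mL.
Steady-state trough Cmin,ss = Cmax,ss·f ≈ 14.639 × 0.6120 ≈ 8.959 mcg/mL.
Trough 9.0 mcg/mL vs MEC 7 mcg/mL: adequate.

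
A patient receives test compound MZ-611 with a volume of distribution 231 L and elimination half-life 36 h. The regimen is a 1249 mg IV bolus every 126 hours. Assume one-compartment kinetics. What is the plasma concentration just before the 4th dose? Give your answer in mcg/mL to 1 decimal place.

f = (1/2)^(τ/t½) = (1/2)^(126/36) ≈ 0.0884.
C₀ = D/Vd = 1249/231 ≈ 5.407 mcg/mL.
Before the 4th dose, 3 doses have been given. Superposition: Cmin = C₀·(f + f² + … + f^3).
≈ 5.407 × (0.0884 + 0.0078 + 0.0007) ≈ 5.407 × 0.0969 ≈ 0.524 mcg/mL.

0.5 mcg/mL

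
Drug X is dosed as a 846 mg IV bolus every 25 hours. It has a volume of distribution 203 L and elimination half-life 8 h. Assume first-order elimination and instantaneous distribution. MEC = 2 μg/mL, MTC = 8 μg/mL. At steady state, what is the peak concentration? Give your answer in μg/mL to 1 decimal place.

k = ln2/t½ = ln2/8 ≈ 0.086643 h⁻¹; fraction remaining f = e^(−kτ) = e^(−0.086643×25) ≈ 0.1146.
Accumulation ratio R = 1/(1 − f) ≈ 1/0.8854 ≈ 1.1294.
Each bolus raises the concentration by D/Vd = 846/203 ≈ 4.167 μg/mL.
Steady-state peak Cmax,ss = C₀·R ≈ 4.167 × 1.1294 ≈ 4.706 μg/mL.
Peak 4.7 μg/mL vs MTC 8 μg/mL: below toxic threshold.

4.7 μg/mL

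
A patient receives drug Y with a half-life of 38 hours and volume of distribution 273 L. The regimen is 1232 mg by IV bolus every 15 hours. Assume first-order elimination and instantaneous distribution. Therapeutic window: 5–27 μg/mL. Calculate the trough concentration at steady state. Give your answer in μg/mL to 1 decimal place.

14.3 μg/mL

Over one 15-h interval, 15/38 ≈ 0.39474 half-lives elapse, leaving f ≈ 0.7606 of each dose.
Each bolus raises the concentration by D/Vd = 1232/273 ≈ 4.513 μg/mL.
Steady-state trough Cmin,ss = C₀·f/(1−f) ≈ 4.513 × 0.7606/0.2394 ≈ 14.338 μg/mL.
Trough 14.3 μg/mL vs MEC 5 μg/mL: adequate.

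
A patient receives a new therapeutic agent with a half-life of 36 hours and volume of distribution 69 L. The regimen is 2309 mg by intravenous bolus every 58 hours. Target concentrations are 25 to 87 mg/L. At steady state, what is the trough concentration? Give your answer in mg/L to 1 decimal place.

τ/t½ = 58/36 ≈ 1.6111, so fraction remaining f = (1/2)^(58/36) ≈ 0.3273.
Single-dose peak C₀ = D/Vd = 2309/69 ≈ 33.464 mg/L.
Steady-state trough Cmin,ss = C₀·f/(1−f) ≈ 33.464 × 0.3273/0.6727 ≈ 16.282 mg/L.
Trough 16.3 mg/L vs MEC 25 mg/L: subtherapeutic.

16.3 mg/L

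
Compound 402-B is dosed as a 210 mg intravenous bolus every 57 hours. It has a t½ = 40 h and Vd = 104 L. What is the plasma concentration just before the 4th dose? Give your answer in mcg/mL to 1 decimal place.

1.1 mcg/mL

f = (1/2)^(τ/t½) = (1/2)^(57/40) ≈ 0.3724.
C₀ = D/Vd = 210/104 ≈ 2.019 mcg/mL.
Before the 4th dose, 3 doses have been given. Superposition: Cmin = C₀·(f + f² + … + f^3).
≈ 2.019 × (0.3724 + 0.1387 + 0.0516) ≈ 2.019 × 0.5627 ≈ 1.136 mcg/mL.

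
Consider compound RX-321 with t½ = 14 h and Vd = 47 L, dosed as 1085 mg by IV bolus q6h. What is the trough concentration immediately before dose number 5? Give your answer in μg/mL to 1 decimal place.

f = (1/2)^(τ/t½) = (1/2)^(6/14) ≈ 0.7430.
C₀ = D/Vd = 1085/47 ≈ 23.085 μg/mL.
Before the 5th dose, 4 doses have been given. Superposition: Cmin = C₀·(f + f² + … + f^4).
≈ 23.085 × (0.7430 + 0.5520 + 0.4102 + 0.3048) ≈ 23.085 × 2.0100 ≈ 46.401 μg/mL.

46.4 μg/mL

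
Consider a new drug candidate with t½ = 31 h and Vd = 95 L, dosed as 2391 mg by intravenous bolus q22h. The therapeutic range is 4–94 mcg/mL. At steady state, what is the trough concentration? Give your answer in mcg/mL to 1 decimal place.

Over one 22-h interval, 22/31 ≈ 0.70968 half-lives elapse, leaving f ≈ 0.6115 of each dose.
Accumulation ratio R = 1/(1 − f) ≈ 1/0.3885 ≈ 2.5740.
Each bolus raises the concentration by D/Vd = 2391/95 ≈ 25.168 mcg/mL.
Cmax,ss = C₀/(1 − f) ≈ 25.168/0.3885 ≈ 64.782 mcg/mL.
Steady-state trough Cmin,ss = Cmax,ss·f ≈ 64.782 × 0.6115 ≈ 39.614 mcg/mL.
Trough 39.6 mcg/mL vs MEC 4 mcg/mL: adequate.

39.6 mcg/mL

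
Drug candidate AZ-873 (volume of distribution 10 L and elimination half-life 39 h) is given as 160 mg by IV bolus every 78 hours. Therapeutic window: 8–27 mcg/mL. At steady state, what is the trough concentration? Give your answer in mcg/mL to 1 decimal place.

5.3 mcg/mL

τ = 78 h = 2 half-lives, so f = (1/2)^2 = 0.25.
Accumulation ratio R = 1/(1 − f) = 1/0.75 = 4/3.
Single-dose peak C₀ = D/Vd = 160/10 = 16 mcg/mL.
Steady-state peak Cmax,ss = C₀·R = 16 × 4/3 ≈ 21.333 mcg/mL.
Steady-state trough Cmin,ss = Cmax,ss·f ≈ 21.333 × 0.25 ≈ 5.333 mcg/mL.
Trough 5.3 mcg/mL vs MEC 8 mcg/mL: subtherapeutic.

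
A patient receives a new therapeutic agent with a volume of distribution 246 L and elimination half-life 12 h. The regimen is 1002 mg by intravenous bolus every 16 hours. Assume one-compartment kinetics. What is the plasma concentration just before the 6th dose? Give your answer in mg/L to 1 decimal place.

2.7 mg/L

f = (1/2)^(τ/t½) = (1/2)^(16/12) ≈ 0.3969.
C₀ = D/Vd = 1002/246 ≈ 4.073 mg/L.
Before the 6th dose, 5 doses have been given. Superposition: Cmin = C₀·(f + f² + … + f^5).
≈ 4.073 × (0.3969 + 0.1575 + 0.0625 + 0.0248 + 0.0098) ≈ 4.073 × 0.6515 ≈ 2.654 mg/L.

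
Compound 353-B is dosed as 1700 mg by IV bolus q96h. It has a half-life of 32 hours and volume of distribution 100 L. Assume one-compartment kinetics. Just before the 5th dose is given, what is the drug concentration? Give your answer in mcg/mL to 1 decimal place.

2.4 mcg/mL

f = (1/2)^(τ/t½) = (1/2)^(96/32) ≈ 0.1250.
C₀ = D/Vd = 1700/100 ≈ 17.000 mcg/mL.
Before the 5th dose, 4 doses have been given. Superposition: Cmin = C₀·(f + f² + … + f^4).
≈ 17.000 × (0.1250 + 0.0156 + 0.0020 + 0.0002) ≈ 17.000 × 0.1428 ≈ 2.428 mcg/mL.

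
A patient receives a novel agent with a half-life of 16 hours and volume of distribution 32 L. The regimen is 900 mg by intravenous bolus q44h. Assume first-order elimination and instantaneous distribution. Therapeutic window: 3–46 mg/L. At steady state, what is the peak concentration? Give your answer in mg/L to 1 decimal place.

33.0 mg/L

τ/t½ = 44/16 ≈ 2.75, so fraction remaining f = (1/2)^(44/16) ≈ 0.1487.
Accumulation ratio R = 1/(1 − f) ≈ 1/0.8513 ≈ 1.1747.
Each bolus raises the concentration by D/Vd = 900/32 ≈ 28.125 mg/L.
Cmax,ss = C₀/(1 − f) ≈ 28.125/0.8513 ≈ 33.038 mg/L.
Peak 33.0 mg/L vs MTC 46 mg/L: below toxic threshold.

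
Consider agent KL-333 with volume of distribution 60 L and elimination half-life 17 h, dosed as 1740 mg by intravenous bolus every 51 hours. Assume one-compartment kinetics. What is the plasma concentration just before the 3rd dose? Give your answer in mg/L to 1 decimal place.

4.1 mg/L

f = (1/2)^(τ/t½) = (1/2)^(51/17) ≈ 0.1250.
C₀ = D/Vd = 1740/60 ≈ 29.000 mg/L.
Before the 3rd dose, 2 doses have been given. Superposition: Cmin = C₀·(f + f²).
≈ 29.000 × (0.1250 + 0.0156) ≈ 29.000 × 0.1406 ≈ 4.077 mg/L.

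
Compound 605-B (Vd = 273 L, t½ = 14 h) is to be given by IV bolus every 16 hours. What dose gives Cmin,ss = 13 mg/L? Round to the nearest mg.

τ/t½ = 16/14 ≈ 1.1429, so f = (1/2)^(16/14) ≈ 0.452862.
Cmin,ss = (D/Vd)·f/(1−f), so D = Cmin,ss·Vd·(1−f)/f.
D = 13 × 273 × (1−f)/f ≈ 13 × 273 × 1.20818 ≈ 4287.83 mg.

4288 mg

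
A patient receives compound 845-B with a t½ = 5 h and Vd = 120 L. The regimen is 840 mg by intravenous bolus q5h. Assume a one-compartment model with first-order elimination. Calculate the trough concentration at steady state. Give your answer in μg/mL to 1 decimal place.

7.0 μg/mL

The dosing interval is 1 half-life, so f = 2^(−1) = 0.5.
At steady state, R = 1/(1 − 0.5) = 2/1.
Single-dose peak C₀ = D/Vd = 840/120 = 7 μg/mL.
Steady-state peak Cmax,ss = C₀·R = 7 × 2/1 ≈ 14.000 μg/mL.
Steady-state trough Cmin,ss = Cmax,ss·f ≈ 14.000 × 0.5 ≈ 7.000 μg/mL.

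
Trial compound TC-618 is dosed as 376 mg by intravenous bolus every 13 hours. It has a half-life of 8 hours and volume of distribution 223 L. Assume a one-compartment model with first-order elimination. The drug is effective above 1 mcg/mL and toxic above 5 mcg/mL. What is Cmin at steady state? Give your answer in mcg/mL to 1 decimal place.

0.8 mcg/mL

Over one 13-h interval, 13/8 ≈ 1.625 half-lives elapse, leaving f ≈ 0.3242 of each dose.
At steady state, accumulation factor R = 1/(1 − e^(−kτ)) ≈ 1.4797.
Each bolus raises the concentration by D/Vd = 376/223 ≈ 1.686 mcg/mL.
Cmax,ss = C₀/(1 − f) ≈ 1.686/0.6758 ≈ 2.495 mcg/mL.
One interval later, Cmin,ss = Cmax,ss·e^(−kτ) ≈ 2.495 × 0.3242 ≈ 0.809 mcg/mL.
Trough 0.8 mcg/mL vs MEC 1 mcg/mL: subtherapeutic.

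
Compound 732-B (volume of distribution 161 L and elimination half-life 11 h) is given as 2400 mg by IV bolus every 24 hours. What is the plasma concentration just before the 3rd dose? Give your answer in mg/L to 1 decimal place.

f = (1/2)^(τ/t½) = (1/2)^(24/11) ≈ 0.2204.
C₀ = D/Vd = 2400/161 ≈ 14.907 mg/L.
Before the 3rd dose, 2 doses have been given. Superposition: Cmin = C₀·(f + f²).
≈ 14.907 × (0.2204 + 0.0486) ≈ 14.907 × 0.2690 ≈ 4.010 mg/L.

4.0 mg/L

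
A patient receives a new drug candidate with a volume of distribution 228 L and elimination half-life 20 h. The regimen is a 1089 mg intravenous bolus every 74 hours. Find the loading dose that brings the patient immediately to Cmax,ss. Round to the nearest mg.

f = (1/2)^(74/20) ≈ 0.076947; accumulation ratio R = 1/(1−f) ≈ 1.08336.
Loading dose to hit Cmax,ss on first dose: D_load = D_maint·R ≈ 1089 × 1.08336 ≈ 1179.78 mg.

1180 mg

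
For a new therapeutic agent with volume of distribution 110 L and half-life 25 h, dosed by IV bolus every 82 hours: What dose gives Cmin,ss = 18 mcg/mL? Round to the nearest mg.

17253 mg

τ/t½ = 82/25 ≈ 3.28, so f = (1/2)^(82/25) ≈ 0.102949.
Cmin,ss = (D/Vd)·f/(1−f), so D = Cmin,ss·Vd·(1−f)/f.
D = 18 × 110 × (1−f)/f ≈ 18 × 110 × 8.71355 ≈ 17252.83 mg.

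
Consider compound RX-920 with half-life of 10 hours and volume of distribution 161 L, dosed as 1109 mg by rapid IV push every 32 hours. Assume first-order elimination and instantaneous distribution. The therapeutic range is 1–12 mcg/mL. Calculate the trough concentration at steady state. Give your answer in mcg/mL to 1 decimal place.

0.8 mcg/mL

Over one 32-h interval, 32/10 ≈ 3.2 half-lives elapse, leaving f ≈ 0.1088 of each dose.
Accumulation ratio R = 1/(1 − f) ≈ 1/0.8912 ≈ 1.1221.
Each bolus raises the concentration by D/Vd = 1109/161 ≈ 6.888 mcg/mL.
Cmax,ss = C₀/(1 − f) ≈ 6.888/0.8912 ≈ 7.729 mcg/mL.
Steady-state trough Cmin,ss = Cmax,ss·f ≈ 7.729 × 0.1088 ≈ 0.841 mcg/mL.
Trough 0.8 mcg/mL vs MEC 1 mcg/mL: subtherapeutic.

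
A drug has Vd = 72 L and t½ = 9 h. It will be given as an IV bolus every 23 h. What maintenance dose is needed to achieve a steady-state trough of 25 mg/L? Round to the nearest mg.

τ/t½ = 23/9 ≈ 2.5556, so f = (1/2)^(23/9) ≈ 0.170099.
Cmin,ss = (D/Vd)·f/(1−f), so D = Cmin,ss·Vd·(1−f)/f.
D = 25 × 72 × (1−f)/f ≈ 25 × 72 × 4.87893 ≈ 8782.07 mg.

8782 mg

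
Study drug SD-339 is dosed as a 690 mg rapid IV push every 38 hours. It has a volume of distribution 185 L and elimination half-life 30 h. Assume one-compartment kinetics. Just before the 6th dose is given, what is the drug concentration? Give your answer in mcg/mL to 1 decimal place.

f = (1/2)^(τ/t½) = (1/2)^(38/30) ≈ 0.4156.
C₀ = D/Vd = 690/185 ≈ 3.730 mcg/mL.
Before the 6th dose, 5 doses have been given. Superposition: Cmin = C₀·(f + f² + … + f^5).
≈ 3.730 × (0.4156 + 0.1727 + 0.0718 + 0.0298 + 0.0124) ≈ 3.730 × 0.7023 ≈ 2.620 mcg/mL.

2.6 mcg/mL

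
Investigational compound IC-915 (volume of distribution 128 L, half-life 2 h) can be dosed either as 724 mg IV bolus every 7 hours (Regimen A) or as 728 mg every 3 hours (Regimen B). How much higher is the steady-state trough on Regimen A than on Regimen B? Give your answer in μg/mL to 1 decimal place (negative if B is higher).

-2.6 μg/mL

Regimen A: f = (1/2)^(7/2) ≈ 0.0884; Cmin,ss = (724/128)·f/(1−f) ≈ 0.548 μg/mL.
Regimen B: f = (1/2)^(3/2) ≈ 0.3536; Cmin,ss = (728/128)·f/(1−f) ≈ 3.111 μg/mL.
Difference ≈ 0.548 − 3.111 ≈ -2.563 μg/mL.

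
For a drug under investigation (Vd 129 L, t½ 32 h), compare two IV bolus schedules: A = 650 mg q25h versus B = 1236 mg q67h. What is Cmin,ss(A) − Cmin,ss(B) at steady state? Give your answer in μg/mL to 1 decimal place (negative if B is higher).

4.1 μg/mL

Regimen A: f = (1/2)^(25/32) ≈ 0.5819; Cmin,ss = (650/129)·f/(1−f) ≈ 7.013 μg/mL.
Regimen B: f = (1/2)^(67/32) ≈ 0.2343; Cmin,ss = (1236/129)·f/(1−f) ≈ 2.932 μg/mL.
Difference ≈ 7.013 − 2.932 ≈ 4.081 μg/mL.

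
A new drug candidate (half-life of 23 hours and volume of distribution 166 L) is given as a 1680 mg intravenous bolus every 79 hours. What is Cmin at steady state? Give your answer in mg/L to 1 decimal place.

k = ln2/t½ = ln2/23 ≈ 0.030137 h⁻¹; fraction remaining f = e^(−kτ) = e^(−0.030137×79) ≈ 0.0925.
At steady state, accumulation factor R = 1/(1 − e^(−kτ)) ≈ 1.1019.
Single-dose peak C₀ = D/Vd = 1680/166 ≈ 10.120 mg/L.
Steady-state peak Cmax,ss = C₀·R ≈ 10.120 × 1.1019 ≈ 11.151 mg/L.
One interval later, Cmin,ss = Cmax,ss·e^(−kτ) ≈ 11.151 × 0.0925 ≈ 1.031 mg/L.

1.0 mg/L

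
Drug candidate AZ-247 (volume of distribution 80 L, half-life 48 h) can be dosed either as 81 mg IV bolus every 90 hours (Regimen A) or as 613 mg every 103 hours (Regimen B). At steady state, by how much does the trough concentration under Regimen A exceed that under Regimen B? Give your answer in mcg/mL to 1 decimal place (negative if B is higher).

Regimen A: f = (1/2)^(90/48) ≈ 0.2726; Cmin,ss = (81/80)·f/(1−f) ≈ 0.379 mcg/mL.
Regimen B: f = (1/2)^(103/48) ≈ 0.2260; Cmin,ss = (613/80)·f/(1−f) ≈ 2.237 mcg/mL.
Difference ≈ 0.379 − 2.237 ≈ -1.858 mcg/mL.

-1.9 mcg/mL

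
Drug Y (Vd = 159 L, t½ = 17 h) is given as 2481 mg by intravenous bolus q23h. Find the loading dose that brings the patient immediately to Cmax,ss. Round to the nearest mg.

4077 mg

f = (1/2)^(23/17) ≈ 0.391493; accumulation ratio R = 1/(1−f) ≈ 1.64337.
Loading dose to hit Cmax,ss on first dose: D_load = D_maint·R ≈ 2481 × 1.64337 ≈ 4077.20 mg.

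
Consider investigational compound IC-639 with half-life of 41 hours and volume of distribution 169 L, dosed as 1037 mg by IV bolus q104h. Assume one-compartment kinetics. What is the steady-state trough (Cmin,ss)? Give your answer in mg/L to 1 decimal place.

1.3 mg/L

τ/t½ = 104/41 ≈ 2.5366, so fraction remaining f = (1/2)^(104/41) ≈ 0.1724.
At steady state, accumulation factor R = 1/(1 − e^(−kτ)) ≈ 1.2083.
Each bolus raises the concentration by D/Vd = 1037/169 ≈ 6.136 mg/L.
Cmax,ss = C₀/(1 − f) ≈ 6.136/0.8276 ≈ 7.414 mg/L.
Steady-state trough Cmin,ss = Cmax,ss·f ≈ 7.414 × 0.1724 ≈ 1.278 mg/L.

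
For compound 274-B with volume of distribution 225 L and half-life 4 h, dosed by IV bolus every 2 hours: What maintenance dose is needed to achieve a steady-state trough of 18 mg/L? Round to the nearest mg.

1678 mg

τ/t½ = 2/4 ≈ 0.5, so f = (1/2)^(2/4) ≈ 0.707107.
Cmin,ss = (D/Vd)·f/(1−f), so D = Cmin,ss·Vd·(1−f)/f.
D = 18 × 225 × (1−f)/f ≈ 18 × 225 × 0.41421 ≈ 1677.55 mg.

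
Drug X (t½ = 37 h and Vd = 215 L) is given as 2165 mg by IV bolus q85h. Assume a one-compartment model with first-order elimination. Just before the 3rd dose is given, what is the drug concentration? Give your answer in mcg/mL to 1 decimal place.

2.5 mcg/mL

f = (1/2)^(τ/t½) = (1/2)^(85/37) ≈ 0.2034.
C₀ = D/Vd = 2165/215 ≈ 10.070 mcg/mL.
Before the 3rd dose, 2 doses have been given. Superposition: Cmin = C₀·(f + f²).
≈ 10.070 × (0.2034 + 0.0414) ≈ 10.070 × 0.2448 ≈ 2.465 mcg/mL.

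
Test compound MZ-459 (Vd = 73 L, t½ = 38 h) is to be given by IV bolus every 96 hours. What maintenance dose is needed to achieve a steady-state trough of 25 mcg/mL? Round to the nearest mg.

τ/t½ = 96/38 ≈ 2.5263, so f = (1/2)^(96/38) ≈ 0.173581.
Cmin,ss = (D/Vd)·f/(1−f), so D = Cmin,ss·Vd·(1−f)/f.
D = 25 × 73 × (1−f)/f ≈ 25 × 73 × 4.76100 ≈ 8688.83 mg.

8689 mg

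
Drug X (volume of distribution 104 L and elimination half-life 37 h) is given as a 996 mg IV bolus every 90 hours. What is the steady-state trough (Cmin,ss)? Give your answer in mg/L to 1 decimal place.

τ/t½ = 90/37 ≈ 2.4324, so fraction remaining f = (1/2)^(90/37) ≈ 0.1853.
Accumulation ratio R = 1/(1 − f) ≈ 1/0.8147 ≈ 1.2274.
Each bolus raises the concentration by D/Vd = 996/104 ≈ 9.577 mg/L.
Cmax,ss = C₀/(1 − f) ≈ 9.577/0.8147 ≈ 11.755 mg/L.
One interval later, Cmin,ss = Cmax,ss·e^(−kτ) ≈ 11.755 × 0.1853 ≈ 2.178 mg/L.

2.2 mg/L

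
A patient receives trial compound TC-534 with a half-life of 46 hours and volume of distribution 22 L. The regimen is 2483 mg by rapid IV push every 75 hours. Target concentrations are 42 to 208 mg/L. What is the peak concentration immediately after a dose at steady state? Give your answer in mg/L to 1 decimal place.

166.7 mg/L

τ/t½ = 75/46 ≈ 1.6304, so fraction remaining f = (1/2)^(75/46) ≈ 0.3230.
At steady state, accumulation factor R = 1/(1 − e^(−kτ)) ≈ 1.4771.
Single-dose peak C₀ = D/Vd = 2483/22 ≈ 112.864 mg/L.
Steady-state peak Cmax,ss = C₀·R ≈ 112.864 × 1.4771 ≈ 166.711 mg/L.
Peak 166.7 mg/L vs MTC 208 mg/L: below toxic threshold.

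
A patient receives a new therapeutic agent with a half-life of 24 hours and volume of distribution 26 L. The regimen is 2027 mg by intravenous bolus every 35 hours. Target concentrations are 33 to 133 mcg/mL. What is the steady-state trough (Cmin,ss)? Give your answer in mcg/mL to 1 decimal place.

44.6 mcg/mL

k = ln2/t½ = ln2/24 ≈ 0.028881 h⁻¹; fraction remaining f = e^(−kτ) = e^(−0.028881×35) ≈ 0.3639.
At steady state, accumulation factor R = 1/(1 − e^(−kτ)) ≈ 1.5721.
Each bolus raises the concentration by D/Vd = 2027/26 ≈ 77.962 mcg/mL.
Cmax,ss = C₀/(1 − f) ≈ 77.962/0.6361 ≈ 122.562 mcg/mL.
One interval later, Cmin,ss = Cmax,ss·e^(−kτ) ≈ 122.562 × 0.3639 ≈ 44.600 mcg/mL.
Trough 44.6 mcg/mL vs MEC 33 mcg/mL: adequate.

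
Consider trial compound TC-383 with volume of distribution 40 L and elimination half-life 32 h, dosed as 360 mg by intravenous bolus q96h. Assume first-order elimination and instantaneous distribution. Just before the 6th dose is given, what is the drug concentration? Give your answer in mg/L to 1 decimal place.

1.3 mg/L

f = (1/2)^(τ/t½) = (1/2)^(96/32) ≈ 0.1250.
C₀ = D/Vd = 360/40 ≈ 9.000 mg/L.
Before the 6th dose, 5 doses have been given. Superposition: Cmin = C₀·(f + f² + … + f^5).
≈ 9.000 × (0.1250 + 0.0156 + 0.0020 + 0.0002 + 0.0000) ≈ 9.000 × 0.1428 ≈ 1.285 mg/L.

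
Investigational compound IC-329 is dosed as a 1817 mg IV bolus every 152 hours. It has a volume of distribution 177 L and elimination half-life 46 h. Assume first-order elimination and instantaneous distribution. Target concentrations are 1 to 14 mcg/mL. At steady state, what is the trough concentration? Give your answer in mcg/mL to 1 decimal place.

k = ln2/t½ = ln2/46 ≈ 0.015068 h⁻¹; fraction remaining f = e^(−kτ) = e^(−0.015068×152) ≈ 0.1012.
Accumulation ratio R = 1/(1 − f) ≈ 1/0.8988 ≈ 1.1126.
Single-dose peak C₀ = D/Vd = 1817/177 ≈ 10.266 mcg/mL.
Cmax,ss = C₀/(1 − f) ≈ 10.266/0.8988 ≈ 11.422 mcg/mL.
Steady-state trough Cmin,ss = Cmax,ss·f ≈ 11.422 × 0.1012 ≈ 1.156 mcg/mL.
Trough 1.2 mcg/mL vs MEC 1 mcg/mL: adequate.

1.2 mcg/mL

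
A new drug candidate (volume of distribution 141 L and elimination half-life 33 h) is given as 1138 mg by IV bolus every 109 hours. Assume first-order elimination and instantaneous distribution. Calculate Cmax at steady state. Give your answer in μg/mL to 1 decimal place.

9.0 μg/mL

k = ln2/t½ = ln2/33 ≈ 0.021004 h⁻¹; fraction remaining f = e^(−kτ) = e^(−0.021004×109) ≈ 0.1013.
At steady state, accumulation factor R = 1/(1 − e^(−kτ)) ≈ 1.1127.
Each bolus raises the concentration by D/Vd = 1138/141 ≈ 8.071 μg/mL.
Steady-state peak Cmax,ss = C₀·R ≈ 8.071 × 1.1127 ≈ 8.981 μg/mL.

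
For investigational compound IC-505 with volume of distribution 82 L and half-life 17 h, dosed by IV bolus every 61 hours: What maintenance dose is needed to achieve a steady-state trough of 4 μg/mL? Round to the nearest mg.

3617 mg

τ/t½ = 61/17 ≈ 3.5882, so f = (1/2)^(61/17) ≈ 0.083145.
Cmin,ss = (D/Vd)·f/(1−f), so D = Cmin,ss·Vd·(1−f)/f.
D = 4 × 82 × (1−f)/f ≈ 4 × 82 × 11.02718 ≈ 3616.92 mg.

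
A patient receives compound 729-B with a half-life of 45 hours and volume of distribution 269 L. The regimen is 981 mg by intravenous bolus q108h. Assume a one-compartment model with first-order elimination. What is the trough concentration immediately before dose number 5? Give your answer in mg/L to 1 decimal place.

f = (1/2)^(τ/t½) = (1/2)^(108/45) ≈ 0.1895.
C₀ = D/Vd = 981/269 ≈ 3.647 mg/L.
Before the 5th dose, 4 doses have been given. Superposition: Cmin = C₀·(f + f² + … + f^4).
≈ 3.647 × (0.1895 + 0.0359 + 0.0068 + 0.0013) ≈ 3.647 × 0.2335 ≈ 0.852 mg/L.

0.9 mg/L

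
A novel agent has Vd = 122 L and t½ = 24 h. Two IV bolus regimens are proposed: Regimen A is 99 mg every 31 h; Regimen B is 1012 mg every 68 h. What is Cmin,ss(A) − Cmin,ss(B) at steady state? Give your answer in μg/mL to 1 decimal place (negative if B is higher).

Regimen A: f = (1/2)^(31/24) ≈ 0.4085; Cmin,ss = (99/122)·f/(1−f) ≈ 0.560 μg/mL.
Regimen B: f = (1/2)^(68/24) ≈ 0.1403; Cmin,ss = (1012/122)·f/(1−f) ≈ 1.354 μg/mL.
Difference ≈ 0.560 − 1.354 ≈ -0.794 μg/mL.

-0.8 μg/mL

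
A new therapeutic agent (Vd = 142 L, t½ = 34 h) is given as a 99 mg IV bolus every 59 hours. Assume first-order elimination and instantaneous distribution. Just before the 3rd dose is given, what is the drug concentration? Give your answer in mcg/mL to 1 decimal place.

f = (1/2)^(τ/t½) = (1/2)^(59/34) ≈ 0.3003.
C₀ = D/Vd = 99/142 ≈ 0.697 mcg/mL.
Before the 3rd dose, 2 doses have been given. Superposition: Cmin = C₀·(f + f²).
≈ 0.697 × (0.3003 + 0.0902) ≈ 0.697 × 0.3905 ≈ 0.272 mcg/mL.

0.3 mcg/mL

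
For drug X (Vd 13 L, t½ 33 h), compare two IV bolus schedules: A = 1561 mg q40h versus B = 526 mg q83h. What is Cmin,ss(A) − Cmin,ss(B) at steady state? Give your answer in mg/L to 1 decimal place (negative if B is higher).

Regimen A: f = (1/2)^(40/33) ≈ 0.4316; Cmin,ss = (1561/13)·f/(1−f) ≈ 91.177 mg/L.
Regimen B: f = (1/2)^(83/33) ≈ 0.1749; Cmin,ss = (526/13)·f/(1−f) ≈ 8.577 mg/L.
Difference ≈ 91.177 − 8.577 ≈ 82.600 mg/L.

82.6 mg/L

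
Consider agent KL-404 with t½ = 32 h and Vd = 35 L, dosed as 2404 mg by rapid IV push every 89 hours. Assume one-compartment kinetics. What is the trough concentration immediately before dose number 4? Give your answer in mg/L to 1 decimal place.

f = (1/2)^(τ/t½) = (1/2)^(89/32) ≈ 0.1455.
C₀ = D/Vd = 2404/35 ≈ 68.686 mg/L.
Before the 4th dose, 3 doses have been given. Superposition: Cmin = C₀·(f + f² + … + f^3).
≈ 68.686 × (0.1455 + 0.0212 + 0.0031) ≈ 68.686 × 0.1698 ≈ 11.663 mg/L.

11.7 mg/L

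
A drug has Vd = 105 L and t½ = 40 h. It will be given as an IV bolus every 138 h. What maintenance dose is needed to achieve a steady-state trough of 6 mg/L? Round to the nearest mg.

τ/t½ = 138/40 ≈ 3.45, so f = (1/2)^(138/40) ≈ 0.091505.
Cmin,ss = (D/Vd)·f/(1−f), so D = Cmin,ss·Vd·(1−f)/f.
D = 6 × 105 × (1−f)/f ≈ 6 × 105 × 9.92836 ≈ 6254.87 mg.

6255 mg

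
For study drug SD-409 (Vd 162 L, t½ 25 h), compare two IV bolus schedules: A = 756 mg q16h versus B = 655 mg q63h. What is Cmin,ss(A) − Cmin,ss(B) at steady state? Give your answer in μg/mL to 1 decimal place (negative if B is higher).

7.5 μg/mL

Regimen A: f = (1/2)^(16/25) ≈ 0.6417; Cmin,ss = (756/162)·f/(1−f) ≈ 8.358 μg/mL.
Regimen B: f = (1/2)^(63/25) ≈ 0.1743; Cmin,ss = (655/162)·f/(1−f) ≈ 0.853 μg/mL.
Difference ≈ 8.358 − 0.853 ≈ 7.505 μg/mL.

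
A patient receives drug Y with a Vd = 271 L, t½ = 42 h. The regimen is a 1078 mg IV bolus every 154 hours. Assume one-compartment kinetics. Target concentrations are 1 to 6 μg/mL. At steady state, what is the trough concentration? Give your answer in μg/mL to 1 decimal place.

k = ln2/t½ = ln2/42 ≈ 0.016504 h⁻¹; fraction remaining f = e^(−kτ) = e^(−0.016504×154) ≈ 0.0787.
Each bolus raises the concentration by D/Vd = 1078/271 ≈ 3.978 μg/mL.
Steady-state trough Cmin,ss = C₀·f/(1−f) ≈ 3.978 × 0.0787/0.9213 ≈ 0.340 μg/mL.
Trough 0.3 μg/mL vs MEC 1 μg/mL: subtherapeutic.

0.3 μg/mL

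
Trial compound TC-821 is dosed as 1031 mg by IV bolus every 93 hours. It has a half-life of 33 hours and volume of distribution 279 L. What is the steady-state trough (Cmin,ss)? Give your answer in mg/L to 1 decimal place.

k = ln2/t½ = ln2/33 ≈ 0.021004 h⁻¹; fraction remaining f = e^(−kτ) = e^(−0.021004×93) ≈ 0.1418.
Each bolus raises the concentration by D/Vd = 1031/279 ≈ 3.695 mg/L.
Steady-state trough Cmin,ss = C₀·f/(1−f) ≈ 3.695 × 0.1418/0.8582 ≈ 0.611 mg/L.

0.6 mg/L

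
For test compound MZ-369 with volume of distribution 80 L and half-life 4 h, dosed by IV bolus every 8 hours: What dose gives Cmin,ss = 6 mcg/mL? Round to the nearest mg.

τ/t½ = 8/4 ≈ 2, so f = (1/2)^(8/4) ≈ 0.250000.
Cmin,ss = (D/Vd)·f/(1−f), so D = Cmin,ss·Vd·(1−f)/f.
D = 6 × 80 × (1−f)/f ≈ 6 × 80 × 3.00000 ≈ 1440.00 mg.

1440 mg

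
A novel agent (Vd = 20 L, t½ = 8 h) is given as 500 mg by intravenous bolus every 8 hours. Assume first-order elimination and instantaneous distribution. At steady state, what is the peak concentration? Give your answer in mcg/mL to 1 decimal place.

The dosing interval is 1 half-life, so f = 2^(−1) = 0.5.
At steady state, R = 1/(1 − 0.5) = 2/1.
Single-dose peak C₀ = D/Vd = 500/20 = 25 mcg/mL.
Steady-state peak Cmax,ss = C₀·R = 25 × 2/1 ≈ 50.000 mcg/mL.

50.0 mcg/mL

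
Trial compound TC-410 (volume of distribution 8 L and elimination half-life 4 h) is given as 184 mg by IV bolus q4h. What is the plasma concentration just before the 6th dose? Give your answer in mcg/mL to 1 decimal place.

f = (1/2)^(τ/t½) = (1/2)^(4/4) ≈ 0.5000.
C₀ = D/Vd = 184/8 ≈ 23.000 mcg/mL.
Before the 6th dose, 5 doses have been given. Superposition: Cmin = C₀·(f + f² + … + f^5).
≈ 23.000 × (0.5000 + 0.2500 + 0.1250 + 0.0625 + 0.0313) ≈ 23.000 × 0.9688 ≈ 22.282 mcg/mL.

22.3 mcg/mL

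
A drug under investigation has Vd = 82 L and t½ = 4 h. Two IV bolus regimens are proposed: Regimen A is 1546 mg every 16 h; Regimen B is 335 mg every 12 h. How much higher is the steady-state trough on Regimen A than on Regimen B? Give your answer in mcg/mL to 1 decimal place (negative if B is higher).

0.7 mcg/mL

Regimen A: f = (1/2)^(16/4) ≈ 0.0625; Cmin,ss = (1546/82)·f/(1−f) ≈ 1.257 mcg/mL.
Regimen B: f = (1/2)^(12/4) ≈ 0.1250; Cmin,ss = (335/82)·f/(1−f) ≈ 0.584 mcg/mL.
Difference ≈ 1.257 − 0.584 ≈ 0.673 mcg/mL.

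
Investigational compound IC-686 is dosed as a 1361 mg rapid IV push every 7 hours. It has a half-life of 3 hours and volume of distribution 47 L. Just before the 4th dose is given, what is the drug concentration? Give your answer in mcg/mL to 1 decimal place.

7.1 mcg/mL

f = (1/2)^(τ/t½) = (1/2)^(7/3) ≈ 0.1984.
C₀ = D/Vd = 1361/47 ≈ 28.957 mcg/mL.
Before the 4th dose, 3 doses have been given. Superposition: Cmin = C₀·(f + f² + … + f^3).
≈ 28.957 × (0.1984 + 0.0394 + 0.0078) ≈ 28.957 × 0.2456 ≈ 7.112 mcg/mL.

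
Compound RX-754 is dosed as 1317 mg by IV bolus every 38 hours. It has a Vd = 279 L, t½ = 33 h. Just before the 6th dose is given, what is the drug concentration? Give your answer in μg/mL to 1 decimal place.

3.8 μg/mL

f = (1/2)^(τ/t½) = (1/2)^(38/33) ≈ 0.4502.
C₀ = D/Vd = 1317/279 ≈ 4.720 μg/mL.
Before the 6th dose, 5 doses have been given. Superposition: Cmin = C₀·(f + f² + … + f^5).
≈ 4.720 × (0.4502 + 0.2027 + 0.0912 + 0.0411 + 0.0185) ≈ 4.720 × 0.8037 ≈ 3.793 μg/mL.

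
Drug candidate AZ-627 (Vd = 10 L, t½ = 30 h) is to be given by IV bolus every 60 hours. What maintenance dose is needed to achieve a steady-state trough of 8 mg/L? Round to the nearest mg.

τ/t½ = 60/30 ≈ 2, so f = (1/2)^(60/30) ≈ 0.250000.
Cmin,ss = (D/Vd)·f/(1−f), so D = Cmin,ss·Vd·(1−f)/f.
D = 8 × 10 × (1−f)/f ≈ 8 × 10 × 3.00000 ≈ 240.00 mg.

240 mg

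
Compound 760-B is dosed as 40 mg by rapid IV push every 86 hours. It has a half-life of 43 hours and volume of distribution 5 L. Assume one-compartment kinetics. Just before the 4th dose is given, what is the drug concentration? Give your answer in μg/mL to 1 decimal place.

f = (1/2)^(τ/t½) = (1/2)^(86/43) ≈ 0.2500.
C₀ = D/Vd = 40/5 ≈ 8.000 μg/mL.
Before the 4th dose, 3 doses have been given. Superposition: Cmin = C₀·(f + f² + … + f^3).
≈ 8.000 × (0.2500 + 0.0625 + 0.0156) ≈ 8.000 × 0.3281 ≈ 2.625 μg/mL.

2.6 μg/mL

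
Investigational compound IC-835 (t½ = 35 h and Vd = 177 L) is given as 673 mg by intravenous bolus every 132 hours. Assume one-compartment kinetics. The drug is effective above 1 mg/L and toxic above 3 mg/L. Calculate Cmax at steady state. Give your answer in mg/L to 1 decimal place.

k = ln2/t½ = ln2/35 ≈ 0.019804 h⁻¹; fraction remaining f = e^(−kτ) = e^(−0.019804×132) ≈ 0.0732.
At steady state, accumulation factor R = 1/(1 − e^(−kτ)) ≈ 1.0790.
Single-dose peak C₀ = D/Vd = 673/177 ≈ 3.802 mg/L.
Steady-state peak Cmax,ss = C₀·R ≈ 3.802 × 1.0790 ≈ 4.102 mg/L.
Peak 4.1 mg/L vs MTC 3 mg/L: exceeds toxic threshold.

4.1 mg/L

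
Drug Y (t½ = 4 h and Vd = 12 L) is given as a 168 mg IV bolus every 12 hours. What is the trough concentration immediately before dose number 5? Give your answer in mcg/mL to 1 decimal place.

2.0 mcg/mL

f = (1/2)^(τ/t½) = (1/2)^(12/4) ≈ 0.1250.
C₀ = D/Vd = 168/12 ≈ 14.000 mcg/mL.
Before the 5th dose, 4 doses have been given. Superposition: Cmin = C₀·(f + f² + … + f^4).
≈ 14.000 × (0.1250 + 0.0156 + 0.0020 + 0.0002) ≈ 14.000 × 0.1428 ≈ 1.999 mcg/mL.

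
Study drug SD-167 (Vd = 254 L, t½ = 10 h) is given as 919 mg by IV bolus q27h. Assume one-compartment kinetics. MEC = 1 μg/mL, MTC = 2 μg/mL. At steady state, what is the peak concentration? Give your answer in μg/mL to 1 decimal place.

4.3 μg/mL

k = ln2/t½ = ln2/10 ≈ 0.069315 h⁻¹; fraction remaining f = e^(−kτ) = e^(−0.069315×27) ≈ 0.1539.
Accumulation ratio R = 1/(1 − f) ≈ 1/0.8461 ≈ 1.1819.
Single-dose peak C₀ = D/Vd = 919/254 ≈ 3.618 μg/mL.
Steady-state peak Cmax,ss = C₀·R ≈ 3.618 × 1.1819 ≈ 4.276 μg/mL.
Peak 4.3 μg/mL vs MTC 2 μg/mL: exceeds toxic threshold.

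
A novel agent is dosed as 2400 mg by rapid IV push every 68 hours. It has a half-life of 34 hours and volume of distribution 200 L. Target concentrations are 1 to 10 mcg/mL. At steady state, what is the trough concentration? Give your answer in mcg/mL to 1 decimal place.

τ = 68 h = 2 half-lives, so f = (1/2)^2 = 0.25.
At steady state, R = 1/(1 − 0.25) = 4/3.
Single-dose peak C₀ = D/Vd = 2400/200 = 12 mcg/mL.
Steady-state peak Cmax,ss = C₀·R = 12 × 4/3 ≈ 16.000 mcg/mL.
Steady-state trough Cmin,ss = Cmax,ss·f ≈ 16.000 × 0.25 ≈ 4.000 mcg/mL.
Trough 4.0 mcg/mL vs MEC 1 mcg/mL: adequate.

4.0 mcg/mL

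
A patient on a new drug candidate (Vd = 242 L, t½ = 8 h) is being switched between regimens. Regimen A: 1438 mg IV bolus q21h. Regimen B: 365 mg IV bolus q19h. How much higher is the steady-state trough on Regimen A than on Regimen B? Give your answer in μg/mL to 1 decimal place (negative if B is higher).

Regimen A: f = (1/2)^(21/8) ≈ 0.1621; Cmin,ss = (1438/242)·f/(1−f) ≈ 1.150 μg/mL.
Regimen B: f = (1/2)^(19/8) ≈ 0.1928; Cmin,ss = (365/242)·f/(1−f) ≈ 0.360 μg/mL.
Difference ≈ 1.150 − 0.360 ≈ 0.790 μg/mL.

0.8 μg/mL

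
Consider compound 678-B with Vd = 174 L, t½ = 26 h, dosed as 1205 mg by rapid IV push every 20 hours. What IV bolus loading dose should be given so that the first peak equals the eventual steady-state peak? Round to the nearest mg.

f = (1/2)^(20/26) ≈ 0.586730; accumulation ratio R = 1/(1−f) ≈ 2.41973.
Loading dose to hit Cmax,ss on first dose: D_load = D_maint·R ≈ 1205 × 2.41973 ≈ 2915.77 mg.

2916 mg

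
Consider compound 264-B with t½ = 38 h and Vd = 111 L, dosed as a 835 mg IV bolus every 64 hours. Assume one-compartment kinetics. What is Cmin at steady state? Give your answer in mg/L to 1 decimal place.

τ/t½ = 64/38 ≈ 1.6842, so fraction remaining f = (1/2)^(64/38) ≈ 0.3112.
Accumulation ratio R = 1/(1 − f) ≈ 1/0.6888 ≈ 1.4518.
Each bolus raises the concentration by D/Vd = 835/111 ≈ 7.523 mg/L.
Cmax,ss = C₀/(1 − f) ≈ 7.523/0.6888 ≈ 10.922 mg/L.
Steady-state trough Cmin,ss = Cmax,ss·f ≈ 10.922 × 0.3112 ≈ 3.399 mg/L.

3.4 mg/L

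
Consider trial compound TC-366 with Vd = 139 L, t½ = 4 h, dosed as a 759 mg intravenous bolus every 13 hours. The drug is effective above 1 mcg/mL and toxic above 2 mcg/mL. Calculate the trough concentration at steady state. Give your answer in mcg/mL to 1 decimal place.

Over one 13-h interval, 13/4 ≈ 3.25 half-lives elapse, leaving f ≈ 0.1051 of each dose.
Each bolus raises the concentration by D/Vd = 759/139 ≈ 5.460 mcg/mL.
Steady-state trough Cmin,ss = C₀·f/(1−f) ≈ 5.460 × 0.1051/0.8949 ≈ 0.641 mcg/mL.
Trough 0.6 mcg/mL vs MEC 1 mcg/mL: subtherapeutic.

0.6 mcg/mL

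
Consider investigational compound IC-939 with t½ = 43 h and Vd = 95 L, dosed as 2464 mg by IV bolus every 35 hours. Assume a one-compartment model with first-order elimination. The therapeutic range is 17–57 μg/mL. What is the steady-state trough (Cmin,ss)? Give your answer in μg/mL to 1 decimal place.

Over one 35-h interval, 35/43 ≈ 0.81395 half-lives elapse, leaving f ≈ 0.5688 of each dose.
Single-dose peak C₀ = D/Vd = 2464/95 ≈ 25.937 μg/mL.
Steady-state trough Cmin,ss = C₀·f/(1−f) ≈ 25.937 × 0.5688/0.4312 ≈ 34.214 μg/mL.
Trough 34.2 μg/mL vs MEC 17 μg/mL: adequate.

34.2 μg/mL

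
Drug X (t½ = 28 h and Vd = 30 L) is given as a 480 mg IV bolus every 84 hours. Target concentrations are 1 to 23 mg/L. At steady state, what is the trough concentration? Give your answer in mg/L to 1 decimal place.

τ = 84 h = 3 half-lives, so f = (1/2)^3 = 0.125.
At steady state, R = 1/(1 − 0.125) = 8/7.
Single-dose peak C₀ = D/Vd = 480/30 = 16 mg/L.
Steady-state peak Cmax,ss = C₀·R = 16 × 8/7 ≈ 18.286 mg/L.
Steady-state trough Cmin,ss = Cmax,ss·f ≈ 18.286 × 0.125 ≈ 2.286 mg/L.
Trough 2.3 mg/L vs MEC 1 mg/L: adequate.

2.3 mg/L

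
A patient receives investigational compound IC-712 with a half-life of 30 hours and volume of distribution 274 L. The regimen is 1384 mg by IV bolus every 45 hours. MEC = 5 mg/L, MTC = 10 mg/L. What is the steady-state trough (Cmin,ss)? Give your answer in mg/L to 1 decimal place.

k = ln2/t½ = ln2/30 ≈ 0.023105 h⁻¹; fraction remaining f = e^(−kτ) = e^(−0.023105×45) ≈ 0.3536.
Accumulation ratio R = 1/(1 − f) ≈ 1/0.6464 ≈ 1.5470.
Each bolus raises the concentration by D/Vd = 1384/274 ≈ 5.051 mg/L.
Cmax,ss = C₀/(1 − f) ≈ 5.051/0.6464 ≈ 7.814 mg/L.
One interval later, Cmin,ss = Cmax,ss·e^(−kτ) ≈ 7.814 × 0.3536 ≈ 2.763 mg/L.
Trough 2.8 mg/L vs MEC 5 mg/L: subtherapeutic.

2.8 mg/L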